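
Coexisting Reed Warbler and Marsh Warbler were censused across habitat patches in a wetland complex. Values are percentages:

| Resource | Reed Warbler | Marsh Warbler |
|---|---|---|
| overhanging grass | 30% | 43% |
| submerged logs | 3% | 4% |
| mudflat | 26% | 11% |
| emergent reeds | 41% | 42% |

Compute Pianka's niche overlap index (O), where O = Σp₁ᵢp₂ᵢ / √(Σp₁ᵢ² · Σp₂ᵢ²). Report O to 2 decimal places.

Convert percentages to proportions (divide by 100).
Σ p₁ᵢp₂ᵢ = 0.1290 + 0.0012 + 0.0286 + 0.1722 = 0.3310
Σp_1ᵢ² = 0.30² + 0.03² + 0.26² + 0.41² = 0.0900 + 0.0009 + 0.0676 + 0.1681 = 0.3266
Σp_2ᵢ² = 0.43² + 0.04² + 0.11² + 0.42² = 0.1849 + 0.0016 + 0.0121 + 0.1764 = 0.3750
O = 0.3310 / √(0.3266 × 0.3750) = 0.3310 / 0.34996 = 0.9458

0.95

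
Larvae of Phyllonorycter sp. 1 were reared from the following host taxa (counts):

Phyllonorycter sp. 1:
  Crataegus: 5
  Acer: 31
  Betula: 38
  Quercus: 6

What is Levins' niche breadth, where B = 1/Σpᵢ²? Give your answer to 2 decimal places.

2.60

Proportions for Phyllonorycter sp. 1 (n=80): 5/80=0.0625, 31/80=0.3875, 38/80=0.4750, 6/80=0.0750
Σpᵢ² = 0.0625² + 0.3875² + 0.4750² + 0.0750² = 0.003906 + 0.150156 + 0.225625 + 0.005625 = 0.385312
B = 1 / 0.385312 = 2.5953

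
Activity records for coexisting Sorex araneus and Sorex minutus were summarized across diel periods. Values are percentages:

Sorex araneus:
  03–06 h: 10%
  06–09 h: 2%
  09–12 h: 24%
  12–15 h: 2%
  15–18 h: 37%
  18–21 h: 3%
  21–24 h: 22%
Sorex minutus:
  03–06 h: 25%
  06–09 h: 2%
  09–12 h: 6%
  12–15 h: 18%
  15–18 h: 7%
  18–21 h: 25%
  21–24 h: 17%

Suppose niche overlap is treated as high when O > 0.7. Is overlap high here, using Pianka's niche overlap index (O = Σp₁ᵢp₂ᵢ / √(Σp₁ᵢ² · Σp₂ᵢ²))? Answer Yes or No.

Convert percentages to proportions (divide by 100).
Σ p₁ᵢp₂ᵢ = 0.0250 + 0.0004 + 0.0144 + 0.0036 + 0.0259 + 0.0075 + 0.0374 = 0.1142
Σp_1ᵢ² = 0.10² + 0.02² + 0.24² + 0.02² + 0.37² + 0.03² + 0.22² = 0.0100 + 0.0004 + 0.0576 + 0.0004 + 0.1369 + 0.0009 + 0.0484 = 0.2546
Σp_2ᵢ² = 0.25² + 0.02² + 0.06² + 0.18² + 0.07² + 0.25² + 0.17² = 0.0625 + 0.0004 + 0.0036 + 0.0324 + 0.0049 + 0.0625 + 0.0289 = 0.1952
O = 0.1142 / √(0.2546 × 0.1952) = 0.1142 / 0.22293 = 0.5123
O = 0.5123 < 0.7 → No.

No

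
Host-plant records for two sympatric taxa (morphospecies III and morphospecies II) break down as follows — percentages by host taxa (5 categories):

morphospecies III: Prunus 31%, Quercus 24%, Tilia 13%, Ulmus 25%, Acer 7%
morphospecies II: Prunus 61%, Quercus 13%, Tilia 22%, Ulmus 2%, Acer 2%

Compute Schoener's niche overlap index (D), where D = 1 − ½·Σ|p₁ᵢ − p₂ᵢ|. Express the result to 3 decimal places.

Convert percentages to proportions (divide by 100).
Σ|p₁ᵢ − p₂ᵢ| = 0.30 + 0.11 + 0.09 + 0.23 + 0.05 = 0.78
D = 1 − ½ × 0.78 = 1 − 0.390 = 0.61000

0.610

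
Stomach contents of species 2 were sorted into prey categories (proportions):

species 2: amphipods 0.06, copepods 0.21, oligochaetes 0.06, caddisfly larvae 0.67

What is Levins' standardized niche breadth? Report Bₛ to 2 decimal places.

Σpᵢ² = 0.06² + 0.21² + 0.06² + 0.67² = 0.0036 + 0.0441 + 0.0036 + 0.4489 = 0.5002
B = 1 / 0.5002 = 1.9992
Bₛ = (B − 1)/(n − 1) = (1.9992 − 1)/(4 − 1) = 0.9992/3 = 0.3331

0.33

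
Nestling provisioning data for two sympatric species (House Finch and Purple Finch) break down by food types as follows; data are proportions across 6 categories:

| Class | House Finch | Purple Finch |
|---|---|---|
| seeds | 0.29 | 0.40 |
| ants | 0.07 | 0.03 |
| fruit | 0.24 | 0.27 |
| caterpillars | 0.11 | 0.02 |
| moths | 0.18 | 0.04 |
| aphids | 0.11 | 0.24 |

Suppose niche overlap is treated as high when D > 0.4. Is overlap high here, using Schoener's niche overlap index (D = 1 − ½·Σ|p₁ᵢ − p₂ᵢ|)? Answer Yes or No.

Yes

Σ|p₁ᵢ − p₂ᵢ| = 0.11 + 0.04 + 0.03 + 0.09 + 0.14 + 0.13 = 0.54
D = 1 − ½ × 0.54 = 1 − 0.270 = 0.7300
D = 0.7300 > 0.4 → Yes.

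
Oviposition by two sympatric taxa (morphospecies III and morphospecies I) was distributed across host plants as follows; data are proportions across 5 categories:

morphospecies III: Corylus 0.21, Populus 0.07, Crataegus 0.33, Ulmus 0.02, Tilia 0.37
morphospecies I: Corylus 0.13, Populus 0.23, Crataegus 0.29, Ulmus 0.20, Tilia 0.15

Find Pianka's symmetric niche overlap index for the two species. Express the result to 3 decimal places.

0.786

Σ p₁ᵢp₂ᵢ = 0.0273 + 0.0161 + 0.0957 + 0.0040 + 0.0555 = 0.1986
Σp_1ᵢ² = 0.21² + 0.07² + 0.33² + 0.02² + 0.37² = 0.0441 + 0.0049 + 0.1089 + 0.0004 + 0.1369 = 0.2952
Σp_2ᵢ² = 0.13² + 0.23² + 0.29² + 0.20² + 0.15² = 0.0169 + 0.0529 + 0.0841 + 0.0400 + 0.0225 = 0.2164
O = 0.1986 / √(0.2952 × 0.2164) = 0.1986 / 0.252747 = 0.78577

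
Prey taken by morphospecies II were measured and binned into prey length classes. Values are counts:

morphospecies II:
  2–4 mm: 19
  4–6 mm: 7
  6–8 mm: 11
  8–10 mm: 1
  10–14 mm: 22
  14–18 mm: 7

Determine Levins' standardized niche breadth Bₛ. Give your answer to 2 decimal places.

Proportions for morphospecies II (n=67): 19/67=0.2836, 7/67=0.1045, 11/67=0.1642, 1/67=0.0149, 22/67=0.3284, 7/67=0.1045
Σpᵢ² = 0.2836² + 0.1045² + 0.1642² + 0.0149² + 0.3284² + 0.1045² = 0.080429 + 0.010920 + 0.026962 + 0.000222 + 0.107847 + 0.010920 = 0.237300
B = 1 / 0.237300 = 4.2141
Bₛ = (B − 1)/(n − 1) = (4.2141 − 1)/(6 − 1) = 3.2141/5 = 0.6428

0.64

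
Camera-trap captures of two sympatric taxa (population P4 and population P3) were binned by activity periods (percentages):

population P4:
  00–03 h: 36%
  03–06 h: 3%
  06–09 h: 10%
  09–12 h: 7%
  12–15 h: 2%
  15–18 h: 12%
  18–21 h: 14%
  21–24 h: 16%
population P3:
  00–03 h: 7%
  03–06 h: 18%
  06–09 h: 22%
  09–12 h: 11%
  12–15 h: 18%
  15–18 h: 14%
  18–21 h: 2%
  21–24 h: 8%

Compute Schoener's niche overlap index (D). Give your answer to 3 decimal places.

Convert percentages to proportions (divide by 100).
Σ|p₁ᵢ − p₂ᵢ| = 0.29 + 0.15 + 0.12 + 0.04 + 0.16 + 0.02 + 0.12 + 0.08 = 0.98
D = 1 − ½ × 0.98 = 1 − 0.490 = 0.51000

0.510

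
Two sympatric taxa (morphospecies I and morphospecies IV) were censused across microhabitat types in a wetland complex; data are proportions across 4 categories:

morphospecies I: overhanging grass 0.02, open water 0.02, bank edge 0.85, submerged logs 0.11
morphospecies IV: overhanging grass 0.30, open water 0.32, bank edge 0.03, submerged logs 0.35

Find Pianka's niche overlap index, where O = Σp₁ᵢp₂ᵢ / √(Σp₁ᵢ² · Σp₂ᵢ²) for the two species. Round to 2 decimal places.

0.16

Σ p₁ᵢp₂ᵢ = 0.0060 + 0.0064 + 0.0255 + 0.0385 = 0.0764
Σp_1ᵢ² = 0.02² + 0.02² + 0.85² + 0.11² = 0.0004 + 0.0004 + 0.7225 + 0.0121 = 0.7354
Σp_2ᵢ² = 0.30² + 0.32² + 0.03² + 0.35² = 0.0900 + 0.1024 + 0.0009 + 0.1225 = 0.3158
O = 0.0764 / √(0.7354 × 0.3158) = 0.0764 / 0.48191 = 0.1585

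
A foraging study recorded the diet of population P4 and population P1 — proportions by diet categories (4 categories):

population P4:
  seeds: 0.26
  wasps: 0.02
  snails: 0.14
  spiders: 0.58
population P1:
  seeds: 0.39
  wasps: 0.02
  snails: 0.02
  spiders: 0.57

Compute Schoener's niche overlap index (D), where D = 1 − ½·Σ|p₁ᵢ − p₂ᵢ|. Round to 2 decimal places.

Σ|p₁ᵢ − p₂ᵢ| = 0.13 + 0.00 + 0.12 + 0.01 = 0.26
D = 1 − ½ × 0.26 = 1 − 0.130 = 0.8700

0.87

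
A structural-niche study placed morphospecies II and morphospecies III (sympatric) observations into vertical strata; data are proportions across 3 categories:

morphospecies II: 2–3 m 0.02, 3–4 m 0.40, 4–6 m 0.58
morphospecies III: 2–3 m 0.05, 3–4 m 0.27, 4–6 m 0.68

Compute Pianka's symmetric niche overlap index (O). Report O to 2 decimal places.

Σ p₁ᵢp₂ᵢ = 0.0010 + 0.1080 + 0.3944 = 0.5034
Σp_1ᵢ² = 0.02² + 0.40² + 0.58² = 0.0004 + 0.1600 + 0.3364 = 0.4968
Σp_2ᵢ² = 0.05² + 0.27² + 0.68² = 0.0025 + 0.0729 + 0.4624 = 0.5378
O = 0.5034 / √(0.4968 × 0.5378) = 0.5034 / 0.51689 = 0.9739

0.97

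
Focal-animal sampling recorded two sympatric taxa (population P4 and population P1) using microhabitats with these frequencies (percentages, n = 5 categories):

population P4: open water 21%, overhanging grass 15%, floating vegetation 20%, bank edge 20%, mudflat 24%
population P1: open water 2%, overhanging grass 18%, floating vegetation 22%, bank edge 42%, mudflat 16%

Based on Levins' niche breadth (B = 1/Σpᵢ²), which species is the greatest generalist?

population P4

Convert percentages to proportions (divide by 100).
Σp_P4ᵢ² = 0.21² + 0.15² + 0.20² + 0.20² + 0.24² = 0.0441 + 0.0225 + 0.0400 + 0.0400 + 0.0576 = 0.2042
B_P4 = 1 / 0.2042 = 4.8972
Σp_P1ᵢ² = 0.02² + 0.18² + 0.22² + 0.42² + 0.16² = 0.0004 + 0.0324 + 0.0484 + 0.1764 + 0.0256 = 0.2832
B_P1 = 1 / 0.2832 = 3.5311
Highest B → broadest niche (most generalist): population P4 (B = 4.90).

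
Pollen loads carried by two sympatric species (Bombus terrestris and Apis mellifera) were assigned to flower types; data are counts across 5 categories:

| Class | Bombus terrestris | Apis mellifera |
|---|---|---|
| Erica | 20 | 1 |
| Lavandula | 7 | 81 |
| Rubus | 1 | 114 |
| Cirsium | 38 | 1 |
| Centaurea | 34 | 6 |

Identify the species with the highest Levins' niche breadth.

Proportions for Bombus terrestris (n=100): 20/100=0.2000, 7/100=0.0700, 1/100=0.0100, 38/100=0.3800, 34/100=0.3400
Proportions for Apis mellifera (n=203): 1/203=0.0049, 81/203=0.3990, 114/203=0.5616, 1/203=0.0049, 6/203=0.0296
Σp_terrᵢ² = 0.2000² + 0.0700² + 0.0100² + 0.3800² + 0.3400² = 0.040000 + 0.004900 + 0.000100 + 0.144400 + 0.115600 = 0.305000
B_terr = 1 / 0.305000 = 3.2787
Σp_mellᵢ² = 0.0049² + 0.3990² + 0.5616² + 0.0049² + 0.0296² = 0.000024 + 0.159201 + 0.315395 + 0.000024 + 0.000876 = 0.475520
B_mell = 1 / 0.475520 = 2.1030
Highest B → broadest niche (most generalist): Bombus terrestris (B = 3.28).

Bombus terrestris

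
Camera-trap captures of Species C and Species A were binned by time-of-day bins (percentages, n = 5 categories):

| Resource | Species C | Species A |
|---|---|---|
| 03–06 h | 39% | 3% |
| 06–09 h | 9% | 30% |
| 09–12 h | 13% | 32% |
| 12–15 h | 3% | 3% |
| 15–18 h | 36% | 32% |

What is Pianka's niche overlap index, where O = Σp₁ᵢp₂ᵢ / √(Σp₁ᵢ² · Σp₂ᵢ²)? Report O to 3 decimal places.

Convert percentages to proportions (divide by 100).
Σ p₁ᵢp₂ᵢ = 0.0117 + 0.0270 + 0.0416 + 0.0009 + 0.1152 = 0.1964
Σp_1ᵢ² = 0.39² + 0.09² + 0.13² + 0.03² + 0.36² = 0.1521 + 0.0081 + 0.0169 + 0.0009 + 0.1296 = 0.3076
Σp_2ᵢ² = 0.03² + 0.30² + 0.32² + 0.03² + 0.32² = 0.0009 + 0.0900 + 0.1024 + 0.0009 + 0.1024 = 0.2966
O = 0.1964 / √(0.3076 × 0.2966) = 0.1964 / 0.302050 = 0.65022

0.650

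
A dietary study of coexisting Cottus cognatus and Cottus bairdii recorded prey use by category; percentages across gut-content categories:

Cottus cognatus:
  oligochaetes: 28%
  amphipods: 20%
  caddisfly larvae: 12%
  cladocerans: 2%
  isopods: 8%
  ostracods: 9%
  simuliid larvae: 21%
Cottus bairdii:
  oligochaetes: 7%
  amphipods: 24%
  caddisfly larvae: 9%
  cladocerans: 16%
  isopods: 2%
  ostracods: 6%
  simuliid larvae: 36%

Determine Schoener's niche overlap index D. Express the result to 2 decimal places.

0.67

Convert percentages to proportions (divide by 100).
Σ|p₁ᵢ − p₂ᵢ| = 0.21 + 0.04 + 0.03 + 0.14 + 0.06 + 0.03 + 0.15 = 0.66
D = 1 − ½ × 0.66 = 1 − 0.330 = 0.6700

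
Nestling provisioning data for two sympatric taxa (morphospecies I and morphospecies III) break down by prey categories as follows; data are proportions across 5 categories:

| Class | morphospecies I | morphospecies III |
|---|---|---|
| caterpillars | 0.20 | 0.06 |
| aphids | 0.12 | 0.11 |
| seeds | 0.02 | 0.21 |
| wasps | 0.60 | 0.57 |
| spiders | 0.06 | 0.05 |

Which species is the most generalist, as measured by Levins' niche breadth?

morphospecies III

Σp_Iᵢ² = 0.20² + 0.12² + 0.02² + 0.60² + 0.06² = 0.0400 + 0.0144 + 0.0004 + 0.3600 + 0.0036 = 0.4184
B_I = 1 / 0.4184 = 2.3901
Σp_IIIᵢ² = 0.06² + 0.11² + 0.21² + 0.57² + 0.05² = 0.0036 + 0.0121 + 0.0441 + 0.3249 + 0.0025 = 0.3872
B_III = 1 / 0.3872 = 2.5826
Highest B → broadest niche (most generalist): morphospecies III (B = 2.58).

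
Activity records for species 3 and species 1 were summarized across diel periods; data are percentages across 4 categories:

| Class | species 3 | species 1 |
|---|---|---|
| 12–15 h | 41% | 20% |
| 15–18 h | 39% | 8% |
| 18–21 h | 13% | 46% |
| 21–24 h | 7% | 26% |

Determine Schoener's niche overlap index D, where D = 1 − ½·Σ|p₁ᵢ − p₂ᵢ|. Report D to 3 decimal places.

0.480

Convert percentages to proportions (divide by 100).
Σ|p₁ᵢ − p₂ᵢ| = 0.21 + 0.31 + 0.33 + 0.19 = 1.04
D = 1 − ½ × 1.04 = 1 − 0.520 = 0.48000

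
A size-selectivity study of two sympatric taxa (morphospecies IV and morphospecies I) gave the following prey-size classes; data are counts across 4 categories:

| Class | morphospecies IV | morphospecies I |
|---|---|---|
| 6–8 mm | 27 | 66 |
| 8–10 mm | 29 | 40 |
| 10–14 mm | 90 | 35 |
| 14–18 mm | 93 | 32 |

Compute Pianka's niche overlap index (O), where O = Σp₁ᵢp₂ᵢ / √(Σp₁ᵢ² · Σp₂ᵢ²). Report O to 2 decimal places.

0.74

Proportions for morphospecies IV (n=239): 27/239=0.1130, 29/239=0.1213, 90/239=0.3766, 93/239=0.3891
Proportions for morphospecies I (n=173): 66/173=0.3815, 40/173=0.2312, 35/173=0.2023, 32/173=0.1850
Σ p₁ᵢp₂ᵢ = 0.043110 + 0.028045 + 0.076186 + 0.071984 = 0.219325
Σp_1ᵢ² = 0.1130² + 0.1213² + 0.3766² + 0.3891² = 0.012769 + 0.014714 + 0.141828 + 0.151399 = 0.320710
Σp_2ᵢ² = 0.3815² + 0.2312² + 0.2023² + 0.1850² = 0.145542 + 0.053453 + 0.040925 + 0.034225 = 0.274145
O = 0.219325 / √(0.320710 × 0.274145) = 0.219325 / 0.2965148 = 0.7397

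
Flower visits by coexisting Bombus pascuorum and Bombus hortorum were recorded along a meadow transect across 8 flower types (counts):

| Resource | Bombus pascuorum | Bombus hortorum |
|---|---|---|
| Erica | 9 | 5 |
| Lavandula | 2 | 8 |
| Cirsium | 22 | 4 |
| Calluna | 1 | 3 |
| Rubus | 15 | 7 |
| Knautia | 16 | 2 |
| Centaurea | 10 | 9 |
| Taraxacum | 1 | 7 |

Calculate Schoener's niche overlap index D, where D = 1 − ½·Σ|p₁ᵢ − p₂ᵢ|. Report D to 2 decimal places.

Proportions for Bombus pascuorum (n=76): 9/76=0.1184, 2/76=0.0263, 22/76=0.2895, 1/76=0.0132, 15/76=0.1974, 16/76=0.2105, 10/76=0.1316, 1/76=0.0132
Proportions for Bombus hortorum (n=45): 5/45=0.1111, 8/45=0.1778, 4/45=0.0889, 3/45=0.0667, 7/45=0.1556, 2/45=0.0444, 9/45=0.2000, 7/45=0.1556
Σ|p₁ᵢ − p₂ᵢ| = 0.0073 + 0.1515 + 0.2006 + 0.0535 + 0.0418 + 0.1661 + 0.0684 + 0.1424 = 0.8316
D = 1 − ½ × 0.8316 = 1 − 0.41580 = 0.58420

0.58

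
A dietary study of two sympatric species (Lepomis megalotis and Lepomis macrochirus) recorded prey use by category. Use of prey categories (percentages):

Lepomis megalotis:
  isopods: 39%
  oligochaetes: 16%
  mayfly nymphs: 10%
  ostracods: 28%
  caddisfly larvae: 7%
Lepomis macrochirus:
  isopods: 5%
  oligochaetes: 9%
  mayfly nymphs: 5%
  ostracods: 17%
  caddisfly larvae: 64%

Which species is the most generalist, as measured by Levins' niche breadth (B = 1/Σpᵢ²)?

Convert percentages to proportions (divide by 100).
Σp_megaᵢ² = 0.39² + 0.16² + 0.10² + 0.28² + 0.07² = 0.1521 + 0.0256 + 0.0100 + 0.0784 + 0.0049 = 0.2710
B_mega = 1 / 0.2710 = 3.6900
Σp_macrᵢ² = 0.05² + 0.09² + 0.05² + 0.17² + 0.64² = 0.0025 + 0.0081 + 0.0025 + 0.0289 + 0.4096 = 0.4516
B_macr = 1 / 0.4516 = 2.2143
Highest B → broadest niche (most generalist): Lepomis megalotis (B = 3.69).

Lepomis megalotis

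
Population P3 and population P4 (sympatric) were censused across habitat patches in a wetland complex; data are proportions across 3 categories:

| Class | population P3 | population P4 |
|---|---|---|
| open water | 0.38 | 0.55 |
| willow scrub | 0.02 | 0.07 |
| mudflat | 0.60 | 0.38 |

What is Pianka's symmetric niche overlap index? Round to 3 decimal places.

0.918

Σ p₁ᵢp₂ᵢ = 0.2090 + 0.0014 + 0.2280 = 0.4384
Σp_1ᵢ² = 0.38² + 0.02² + 0.60² = 0.1444 + 0.0004 + 0.3600 = 0.5048
Σp_2ᵢ² = 0.55² + 0.07² + 0.38² = 0.3025 + 0.0049 + 0.1444 = 0.4518
O = 0.4384 / √(0.5048 × 0.4518) = 0.4384 / 0.477565 = 0.91799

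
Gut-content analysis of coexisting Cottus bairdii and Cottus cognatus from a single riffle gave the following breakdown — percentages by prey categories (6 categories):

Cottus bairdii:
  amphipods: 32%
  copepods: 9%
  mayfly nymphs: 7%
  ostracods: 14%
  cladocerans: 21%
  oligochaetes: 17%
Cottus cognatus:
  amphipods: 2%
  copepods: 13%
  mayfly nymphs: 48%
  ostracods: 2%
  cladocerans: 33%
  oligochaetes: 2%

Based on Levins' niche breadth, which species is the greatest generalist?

Cottus bairdii

Convert percentages to proportions (divide by 100).
Σp_bairᵢ² = 0.32² + 0.09² + 0.07² + 0.14² + 0.21² + 0.17² = 0.1024 + 0.0081 + 0.0049 + 0.0196 + 0.0441 + 0.0289 = 0.2080
B_bair = 1 / 0.2080 = 4.8077
Σp_cognᵢ² = 0.02² + 0.13² + 0.48² + 0.02² + 0.33² + 0.02² = 0.0004 + 0.0169 + 0.2304 + 0.0004 + 0.1089 + 0.0004 = 0.3574
B_cogn = 1 / 0.3574 = 2.7980
Highest B → broadest niche (most generalist): Cottus bairdii (B = 4.81).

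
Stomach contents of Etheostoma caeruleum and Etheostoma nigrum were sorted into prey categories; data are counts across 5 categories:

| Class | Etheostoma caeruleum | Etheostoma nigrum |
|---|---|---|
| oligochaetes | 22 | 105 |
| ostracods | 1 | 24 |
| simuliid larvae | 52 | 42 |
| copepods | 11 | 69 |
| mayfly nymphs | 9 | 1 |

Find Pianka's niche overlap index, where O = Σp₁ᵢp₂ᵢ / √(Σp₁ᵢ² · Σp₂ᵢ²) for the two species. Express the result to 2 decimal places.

0.67

Proportions for Etheostoma caeruleum (n=95): 22/95=0.2316, 1/95=0.0105, 52/95=0.5474, 11/95=0.1158, 9/95=0.0947
Proportions for Etheostoma nigrum (n=241): 105/241=0.4357, 24/241=0.0996, 42/241=0.1743, 69/241=0.2863, 1/241=0.0041
Σ p₁ᵢp₂ᵢ = 0.100908 + 0.001046 + 0.095412 + 0.033154 + 0.000388 = 0.230908
Σp_1ᵢ² = 0.2316² + 0.0105² + 0.5474² + 0.1158² + 0.0947² = 0.053639 + 0.000110 + 0.299647 + 0.013410 + 0.008968 = 0.375774
Σp_2ᵢ² = 0.4357² + 0.0996² + 0.1743² + 0.2863² + 0.0041² = 0.189834 + 0.009920 + 0.030380 + 0.081968 + 0.000017 = 0.312119
O = 0.230908 / √(0.375774 × 0.312119) = 0.230908 / 0.3424707 = 0.6742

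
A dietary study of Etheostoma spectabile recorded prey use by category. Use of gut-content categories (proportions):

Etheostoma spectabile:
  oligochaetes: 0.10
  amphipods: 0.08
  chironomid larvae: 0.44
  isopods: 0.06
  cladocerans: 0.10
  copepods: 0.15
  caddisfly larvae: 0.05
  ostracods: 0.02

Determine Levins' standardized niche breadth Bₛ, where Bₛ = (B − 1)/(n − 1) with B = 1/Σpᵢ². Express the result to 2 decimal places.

Σpᵢ² = 0.10² + 0.08² + 0.44² + 0.06² + 0.10² + 0.15² + 0.05² + 0.02² = 0.0100 + 0.0064 + 0.1936 + 0.0036 + 0.0100 + 0.0225 + 0.0025 + 0.0004 = 0.2490
B = 1 / 0.2490 = 4.0161
Bₛ = (B − 1)/(n − 1) = (4.0161 − 1)/(8 − 1) = 3.0161/7 = 0.4309

0.43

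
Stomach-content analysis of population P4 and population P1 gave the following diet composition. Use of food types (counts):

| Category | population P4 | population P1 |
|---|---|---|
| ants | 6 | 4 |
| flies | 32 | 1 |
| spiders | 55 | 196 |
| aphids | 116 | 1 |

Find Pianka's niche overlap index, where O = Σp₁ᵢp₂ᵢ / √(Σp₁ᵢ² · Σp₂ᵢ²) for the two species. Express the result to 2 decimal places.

0.42

Proportions for population P4 (n=209): 6/209=0.0287, 32/209=0.1531, 55/209=0.2632, 116/209=0.5550
Proportions for population P1 (n=202): 4/202=0.0198, 1/202=0.0050, 196/202=0.9703, 1/202=0.0050
Σ p₁ᵢp₂ᵢ = 0.000568 + 0.000766 + 0.255383 + 0.002775 = 0.259492
Σp_1ᵢ² = 0.0287² + 0.1531² + 0.2632² + 0.5550² = 0.000824 + 0.023440 + 0.069274 + 0.308025 = 0.401563
Σp_2ᵢ² = 0.0198² + 0.0050² + 0.9703² + 0.0050² = 0.000392 + 0.000025 + 0.941482 + 0.000025 = 0.941924
O = 0.259492 / √(0.401563 × 0.941924) = 0.259492 / 0.6150137 = 0.4219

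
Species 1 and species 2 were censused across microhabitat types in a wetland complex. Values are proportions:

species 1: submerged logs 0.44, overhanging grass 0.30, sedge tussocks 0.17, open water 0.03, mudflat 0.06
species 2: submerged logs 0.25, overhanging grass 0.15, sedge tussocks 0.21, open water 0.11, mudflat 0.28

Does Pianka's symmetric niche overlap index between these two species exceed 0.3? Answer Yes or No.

Σ p₁ᵢp₂ᵢ = 0.1100 + 0.0450 + 0.0357 + 0.0033 + 0.0168 = 0.2108
Σp_1ᵢ² = 0.44² + 0.30² + 0.17² + 0.03² + 0.06² = 0.1936 + 0.0900 + 0.0289 + 0.0009 + 0.0036 = 0.3170
Σp_2ᵢ² = 0.25² + 0.15² + 0.21² + 0.11² + 0.28² = 0.0625 + 0.0225 + 0.0441 + 0.0121 + 0.0784 = 0.2196
O = 0.2108 / √(0.3170 × 0.2196) = 0.2108 / 0.26384 = 0.7990
O = 0.7990 > 0.3 → Yes.

Yes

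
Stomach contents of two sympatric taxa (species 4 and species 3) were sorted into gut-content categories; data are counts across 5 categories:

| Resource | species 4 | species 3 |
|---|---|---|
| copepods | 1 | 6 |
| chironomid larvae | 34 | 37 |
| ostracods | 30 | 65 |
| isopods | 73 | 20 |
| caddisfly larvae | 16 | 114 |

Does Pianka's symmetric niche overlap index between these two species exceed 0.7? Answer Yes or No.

No

Proportions for species 4 (n=154): 1/154=0.0065, 34/154=0.2208, 30/154=0.1948, 73/154=0.4740, 16/154=0.1039
Proportions for species 3 (n=242): 6/242=0.0248, 37/242=0.1529, 65/242=0.2686, 20/242=0.0826, 114/242=0.4711
Σ p₁ᵢp₂ᵢ = 0.000161 + 0.033760 + 0.052323 + 0.039152 + 0.048947 = 0.174343
Σp_1ᵢ² = 0.0065² + 0.2208² + 0.1948² + 0.4740² + 0.1039² = 0.000042 + 0.048753 + 0.037947 + 0.224676 + 0.010795 = 0.322213
Σp_2ᵢ² = 0.0248² + 0.1529² + 0.2686² + 0.0826² + 0.4711² = 0.000615 + 0.023378 + 0.072146 + 0.006823 + 0.221935 = 0.324897
O = 0.174343 / √(0.322213 × 0.324897) = 0.174343 / 0.3235522 = 0.5388
O = 0.5388 < 0.7 → No.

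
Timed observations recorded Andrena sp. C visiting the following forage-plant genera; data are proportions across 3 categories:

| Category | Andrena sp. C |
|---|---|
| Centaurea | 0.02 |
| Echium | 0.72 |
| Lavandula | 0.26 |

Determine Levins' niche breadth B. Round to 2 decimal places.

1.71

Σpᵢ² = 0.02² + 0.72² + 0.26² = 0.0004 + 0.5184 + 0.0676 = 0.5864
B = 1 / 0.5864 = 1.7053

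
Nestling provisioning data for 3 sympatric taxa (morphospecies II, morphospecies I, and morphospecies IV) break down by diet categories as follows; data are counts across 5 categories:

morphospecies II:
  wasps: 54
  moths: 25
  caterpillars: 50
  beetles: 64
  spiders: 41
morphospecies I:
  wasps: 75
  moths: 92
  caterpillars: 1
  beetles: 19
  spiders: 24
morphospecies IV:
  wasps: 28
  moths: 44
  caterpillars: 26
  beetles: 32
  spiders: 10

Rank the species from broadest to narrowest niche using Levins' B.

Proportions for morphospecies II (n=234): 54/234=0.2308, 25/234=0.1068, 50/234=0.2137, 64/234=0.2735, 41/234=0.1752
Proportions for morphospecies I (n=211): 75/211=0.3555, 92/211=0.4360, 1/211=0.0047, 19/211=0.0900, 24/211=0.1137
Proportions for morphospecies IV (n=140): 28/140=0.2000, 44/140=0.3143, 26/140=0.1857, 32/140=0.2286, 10/140=0.0714
Σp_IIᵢ² = 0.2308² + 0.1068² + 0.2137² + 0.2735² + 0.1752² = 0.053269 + 0.011406 + 0.045668 + 0.074802 + 0.030695 = 0.215840
B_II = 1 / 0.215840 = 4.6331
Σp_Iᵢ² = 0.3555² + 0.4360² + 0.0047² + 0.0900² + 0.1137² = 0.126380 + 0.190096 + 0.000022 + 0.008100 + 0.012928 = 0.337526
B_I = 1 / 0.337526 = 2.9627
Σp_IVᵢ² = 0.2000² + 0.3143² + 0.1857² + 0.2286² + 0.0714² = 0.040000 + 0.098784 + 0.034484 + 0.052258 + 0.005098 = 0.230624
B_IV = 1 / 0.230624 = 4.3361
Ranking by B (broadest → narrowest): morphospecies II (4.63) > morphospecies IV (4.34) > morphospecies I (2.96)

morphospecies II > morphospecies IV > morphospecies I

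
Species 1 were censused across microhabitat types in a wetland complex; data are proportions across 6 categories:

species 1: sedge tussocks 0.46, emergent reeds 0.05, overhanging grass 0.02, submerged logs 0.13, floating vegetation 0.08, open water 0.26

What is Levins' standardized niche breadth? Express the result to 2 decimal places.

0.45

Σpᵢ² = 0.46² + 0.05² + 0.02² + 0.13² + 0.08² + 0.26² = 0.2116 + 0.0025 + 0.0004 + 0.0169 + 0.0064 + 0.0676 = 0.3054
B = 1 / 0.3054 = 3.2744
Bₛ = (B − 1)/(n − 1) = (3.2744 − 1)/(6 − 1) = 2.2744/5 = 0.4549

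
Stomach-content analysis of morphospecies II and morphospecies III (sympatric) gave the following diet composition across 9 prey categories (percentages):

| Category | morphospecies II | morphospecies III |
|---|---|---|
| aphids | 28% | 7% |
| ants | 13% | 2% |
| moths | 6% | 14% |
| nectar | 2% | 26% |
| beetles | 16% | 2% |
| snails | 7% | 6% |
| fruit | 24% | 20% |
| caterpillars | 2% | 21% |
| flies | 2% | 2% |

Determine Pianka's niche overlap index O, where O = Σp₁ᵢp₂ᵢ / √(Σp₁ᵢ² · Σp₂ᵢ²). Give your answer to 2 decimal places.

0.52

Convert percentages to proportions (divide by 100).
Σ p₁ᵢp₂ᵢ = 0.0196 + 0.0026 + 0.0084 + 0.0052 + 0.0032 + 0.0042 + 0.0480 + 0.0042 + 0.0004 = 0.0958
Σp_1ᵢ² = 0.28² + 0.13² + 0.06² + 0.02² + 0.16² + 0.07² + 0.24² + 0.02² + 0.02² = 0.0784 + 0.0169 + 0.0036 + 0.0004 + 0.0256 + 0.0049 + 0.0576 + 0.0004 + 0.0004 = 0.1882
Σp_2ᵢ² = 0.07² + 0.02² + 0.14² + 0.26² + 0.02² + 0.06² + 0.20² + 0.21² + 0.02² = 0.0049 + 0.0004 + 0.0196 + 0.0676 + 0.0004 + 0.0036 + 0.0400 + 0.0441 + 0.0004 = 0.1810
O = 0.0958 / √(0.1882 × 0.1810) = 0.0958 / 0.18456 = 0.5191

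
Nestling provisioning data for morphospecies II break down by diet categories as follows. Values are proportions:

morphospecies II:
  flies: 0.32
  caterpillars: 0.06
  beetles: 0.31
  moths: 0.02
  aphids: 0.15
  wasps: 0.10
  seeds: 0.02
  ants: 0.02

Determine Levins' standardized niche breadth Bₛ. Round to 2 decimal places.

Σpᵢ² = 0.32² + 0.06² + 0.31² + 0.02² + 0.15² + 0.10² + 0.02² + 0.02² = 0.1024 + 0.0036 + 0.0961 + 0.0004 + 0.0225 + 0.0100 + 0.0004 + 0.0004 = 0.2358
B = 1 / 0.2358 = 4.2409
Bₛ = (B − 1)/(n − 1) = (4.2409 − 1)/(8 − 1) = 3.2409/7 = 0.4630

0.46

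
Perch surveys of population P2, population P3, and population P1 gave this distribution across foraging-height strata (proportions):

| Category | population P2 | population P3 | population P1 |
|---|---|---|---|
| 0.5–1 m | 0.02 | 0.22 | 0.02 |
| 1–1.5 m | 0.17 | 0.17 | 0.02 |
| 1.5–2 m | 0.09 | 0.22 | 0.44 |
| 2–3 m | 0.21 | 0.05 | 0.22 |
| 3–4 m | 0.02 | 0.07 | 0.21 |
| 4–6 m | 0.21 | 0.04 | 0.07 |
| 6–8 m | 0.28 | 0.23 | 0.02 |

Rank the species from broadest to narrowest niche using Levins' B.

population P3 > population P2 > population P1

Σp_P2ᵢ² = 0.02² + 0.17² + 0.09² + 0.21² + 0.02² + 0.21² + 0.28² = 0.0004 + 0.0289 + 0.0081 + 0.0441 + 0.0004 + 0.0441 + 0.0784 = 0.2044
B_P2 = 1 / 0.2044 = 4.8924
Σp_P3ᵢ² = 0.22² + 0.17² + 0.22² + 0.05² + 0.07² + 0.04² + 0.23² = 0.0484 + 0.0289 + 0.0484 + 0.0025 + 0.0049 + 0.0016 + 0.0529 = 0.1876
B_P3 = 1 / 0.1876 = 5.3305
Σp_P1ᵢ² = 0.02² + 0.02² + 0.44² + 0.22² + 0.21² + 0.07² + 0.02² = 0.0004 + 0.0004 + 0.1936 + 0.0484 + 0.0441 + 0.0049 + 0.0004 = 0.2922
B_P1 = 1 / 0.2922 = 3.4223
Ranking by B (broadest → narrowest): population P3 (5.33) > population P2 (4.89) > population P1 (3.42)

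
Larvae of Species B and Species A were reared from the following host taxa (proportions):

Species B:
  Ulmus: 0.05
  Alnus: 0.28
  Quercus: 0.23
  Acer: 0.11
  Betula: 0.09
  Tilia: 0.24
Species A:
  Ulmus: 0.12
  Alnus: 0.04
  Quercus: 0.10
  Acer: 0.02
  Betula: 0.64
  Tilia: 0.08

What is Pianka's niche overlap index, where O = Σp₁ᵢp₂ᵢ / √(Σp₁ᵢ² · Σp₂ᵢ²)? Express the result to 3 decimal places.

Σ p₁ᵢp₂ᵢ = 0.0060 + 0.0112 + 0.0230 + 0.0022 + 0.0576 + 0.0192 = 0.1192
Σp_1ᵢ² = 0.05² + 0.28² + 0.23² + 0.11² + 0.09² + 0.24² = 0.0025 + 0.0784 + 0.0529 + 0.0121 + 0.0081 + 0.0576 = 0.2116
Σp_2ᵢ² = 0.12² + 0.04² + 0.10² + 0.02² + 0.64² + 0.08² = 0.0144 + 0.0016 + 0.0100 + 0.0004 + 0.4096 + 0.0064 = 0.4424
O = 0.1192 / √(0.2116 × 0.4424) = 0.1192 / 0.305961 = 0.38959

0.390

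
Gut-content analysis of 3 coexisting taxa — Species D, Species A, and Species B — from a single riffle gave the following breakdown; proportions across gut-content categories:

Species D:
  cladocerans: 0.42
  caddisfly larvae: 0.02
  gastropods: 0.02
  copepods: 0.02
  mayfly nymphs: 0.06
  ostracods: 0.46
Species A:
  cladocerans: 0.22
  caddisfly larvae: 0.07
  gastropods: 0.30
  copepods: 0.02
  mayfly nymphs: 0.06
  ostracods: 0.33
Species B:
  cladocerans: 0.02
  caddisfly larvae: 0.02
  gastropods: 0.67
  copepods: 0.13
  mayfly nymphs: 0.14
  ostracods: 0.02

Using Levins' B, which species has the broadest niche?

Σp_Dᵢ² = 0.42² + 0.02² + 0.02² + 0.02² + 0.06² + 0.46² = 0.1764 + 0.0004 + 0.0004 + 0.0004 + 0.0036 + 0.2116 = 0.3928
B_D = 1 / 0.3928 = 2.5458
Σp_Aᵢ² = 0.22² + 0.07² + 0.30² + 0.02² + 0.06² + 0.33² = 0.0484 + 0.0049 + 0.0900 + 0.0004 + 0.0036 + 0.1089 = 0.2562
B_A = 1 / 0.2562 = 3.9032
Σp_Bᵢ² = 0.02² + 0.02² + 0.67² + 0.13² + 0.14² + 0.02² = 0.0004 + 0.0004 + 0.4489 + 0.0169 + 0.0196 + 0.0004 = 0.4866
B_B = 1 / 0.4866 = 2.0551
Highest B → broadest niche (most generalist): Species A (B = 3.90).

Species A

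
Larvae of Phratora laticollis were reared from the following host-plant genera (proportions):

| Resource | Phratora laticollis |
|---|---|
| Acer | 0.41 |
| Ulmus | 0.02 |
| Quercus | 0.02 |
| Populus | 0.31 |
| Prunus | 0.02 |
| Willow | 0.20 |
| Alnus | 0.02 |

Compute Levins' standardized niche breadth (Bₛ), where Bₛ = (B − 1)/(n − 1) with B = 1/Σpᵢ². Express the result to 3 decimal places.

Σpᵢ² = 0.41² + 0.02² + 0.02² + 0.31² + 0.02² + 0.20² + 0.02² = 0.1681 + 0.0004 + 0.0004 + 0.0961 + 0.0004 + 0.0400 + 0.0004 = 0.3058
B = 1 / 0.3058 = 3.27011
Bₛ = (B − 1)/(n − 1) = (3.27011 − 1)/(7 − 1) = 2.27011/6 = 0.37835

0.378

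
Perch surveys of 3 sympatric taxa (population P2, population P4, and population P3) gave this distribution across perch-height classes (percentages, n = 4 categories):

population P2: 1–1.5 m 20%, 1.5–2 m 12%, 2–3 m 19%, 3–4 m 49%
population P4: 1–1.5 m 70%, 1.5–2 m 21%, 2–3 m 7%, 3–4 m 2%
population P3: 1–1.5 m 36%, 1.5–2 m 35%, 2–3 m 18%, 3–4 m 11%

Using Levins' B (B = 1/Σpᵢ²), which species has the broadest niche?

population P3

Convert percentages to proportions (divide by 100).
Σp_P2ᵢ² = 0.20² + 0.12² + 0.19² + 0.49² = 0.0400 + 0.0144 + 0.0361 + 0.2401 = 0.3306
B_P2 = 1 / 0.3306 = 3.0248
Σp_P4ᵢ² = 0.70² + 0.21² + 0.07² + 0.02² = 0.4900 + 0.0441 + 0.0049 + 0.0004 = 0.5394
B_P4 = 1 / 0.5394 = 1.8539
Σp_P3ᵢ² = 0.36² + 0.35² + 0.18² + 0.11² = 0.1296 + 0.1225 + 0.0324 + 0.0121 = 0.2966
B_P3 = 1 / 0.2966 = 3.3715
Highest B → broadest niche (most generalist): population P3 (B = 3.37).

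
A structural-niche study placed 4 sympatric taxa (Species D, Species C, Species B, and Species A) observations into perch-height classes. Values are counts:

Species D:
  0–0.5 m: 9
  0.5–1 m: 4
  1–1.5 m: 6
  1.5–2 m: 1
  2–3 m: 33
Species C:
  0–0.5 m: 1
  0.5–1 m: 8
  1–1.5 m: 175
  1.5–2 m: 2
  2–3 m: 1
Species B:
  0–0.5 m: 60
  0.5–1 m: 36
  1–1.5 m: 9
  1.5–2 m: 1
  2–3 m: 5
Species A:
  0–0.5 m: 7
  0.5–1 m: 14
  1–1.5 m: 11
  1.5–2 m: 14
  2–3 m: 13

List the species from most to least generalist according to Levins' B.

Species A > Species B > Species D > Species C

Proportions for Species D (n=53): 9/53=0.1698, 4/53=0.0755, 6/53=0.1132, 1/53=0.0189, 33/53=0.6226
Proportions for Species C (n=187): 1/187=0.0053, 8/187=0.0428, 175/187=0.9358, 2/187=0.0107, 1/187=0.0053
Proportions for Species B (n=111): 60/111=0.5405, 36/111=0.3243, 9/111=0.0811, 1/111=0.0090, 5/111=0.0450
Proportions for Species A (n=59): 7/59=0.1186, 14/59=0.2373, 11/59=0.1864, 14/59=0.2373, 13/59=0.2203
Σp_Dᵢ² = 0.1698² + 0.0755² + 0.1132² + 0.0189² + 0.6226² = 0.028832 + 0.005700 + 0.012814 + 0.000357 + 0.387631 = 0.435334
B_D = 1 / 0.435334 = 2.2971
Σp_Cᵢ² = 0.0053² + 0.0428² + 0.9358² + 0.0107² + 0.0053² = 0.000028 + 0.001832 + 0.875722 + 0.000114 + 0.000028 = 0.877724
B_C = 1 / 0.877724 = 1.1393
Σp_Bᵢ² = 0.5405² + 0.3243² + 0.0811² + 0.0090² + 0.0450² = 0.292140 + 0.105170 + 0.006577 + 0.000081 + 0.002025 = 0.405993
B_B = 1 / 0.405993 = 2.4631
Σp_Aᵢ² = 0.1186² + 0.2373² + 0.1864² + 0.2373² + 0.2203² = 0.014066 + 0.056311 + 0.034745 + 0.056311 + 0.048532 = 0.209965
B_A = 1 / 0.209965 = 4.7627
Ranking by B (broadest → narrowest): Species A (4.76) > Species B (2.46) > Species D (2.30) > Species C (1.14)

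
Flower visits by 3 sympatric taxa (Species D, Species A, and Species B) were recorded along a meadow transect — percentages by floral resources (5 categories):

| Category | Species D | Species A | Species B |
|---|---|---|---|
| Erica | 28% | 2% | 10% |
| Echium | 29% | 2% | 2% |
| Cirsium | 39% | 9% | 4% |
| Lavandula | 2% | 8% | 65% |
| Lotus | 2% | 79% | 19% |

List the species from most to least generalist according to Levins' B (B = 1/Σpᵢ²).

Species D > Species B > Species A

Convert percentages to proportions (divide by 100).
Σp_Dᵢ² = 0.28² + 0.29² + 0.39² + 0.02² + 0.02² = 0.0784 + 0.0841 + 0.1521 + 0.0004 + 0.0004 = 0.3154
B_D = 1 / 0.3154 = 3.1706
Σp_Aᵢ² = 0.02² + 0.02² + 0.09² + 0.08² + 0.79² = 0.0004 + 0.0004 + 0.0081 + 0.0064 + 0.6241 = 0.6394
B_A = 1 / 0.6394 = 1.5640
Σp_Bᵢ² = 0.10² + 0.02² + 0.04² + 0.65² + 0.19² = 0.0100 + 0.0004 + 0.0016 + 0.4225 + 0.0361 = 0.4706
B_B = 1 / 0.4706 = 2.1249
Ranking by B (broadest → narrowest): Species D (3.17) > Species B (2.12) > Species A (1.56)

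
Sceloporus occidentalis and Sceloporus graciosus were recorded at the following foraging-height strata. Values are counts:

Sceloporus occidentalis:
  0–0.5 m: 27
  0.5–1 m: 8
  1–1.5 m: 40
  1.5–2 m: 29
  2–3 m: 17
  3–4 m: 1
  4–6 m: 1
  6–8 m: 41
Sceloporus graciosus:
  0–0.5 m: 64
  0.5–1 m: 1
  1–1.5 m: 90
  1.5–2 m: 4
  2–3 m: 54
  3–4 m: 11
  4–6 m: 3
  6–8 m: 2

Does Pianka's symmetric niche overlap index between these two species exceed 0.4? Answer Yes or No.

Yes

Proportions for Sceloporus occidentalis (n=164): 27/164=0.1646, 8/164=0.0488, 40/164=0.2439, 29/164=0.1768, 17/164=0.1037, 1/164=0.0061, 1/164=0.0061, 41/164=0.2500
Proportions for Sceloporus graciosus (n=229): 64/229=0.2795, 1/229=0.0044, 90/229=0.3930, 4/229=0.0175, 54/229=0.2358, 11/229=0.0480, 3/229=0.0131, 2/229=0.0087
Σ p₁ᵢp₂ᵢ = 0.046006 + 0.000215 + 0.095853 + 0.003094 + 0.024452 + 0.000293 + 0.000080 + 0.002175 = 0.172168
Σp_1ᵢ² = 0.1646² + 0.0488² + 0.2439² + 0.1768² + 0.1037² + 0.0061² + 0.0061² + 0.2500² = 0.027093 + 0.002381 + 0.059487 + 0.031258 + 0.010754 + 0.000037 + 0.000037 + 0.062500 = 0.193547
Σp_2ᵢ² = 0.2795² + 0.0044² + 0.3930² + 0.0175² + 0.2358² + 0.0480² + 0.0131² + 0.0087² = 0.078120 + 0.000019 + 0.154449 + 0.000306 + 0.055602 + 0.002304 + 0.000172 + 0.000076 = 0.291048
O = 0.172168 / √(0.193547 × 0.291048) = 0.172168 / 0.2373425 = 0.7254
O = 0.7254 > 0.4 → Yes.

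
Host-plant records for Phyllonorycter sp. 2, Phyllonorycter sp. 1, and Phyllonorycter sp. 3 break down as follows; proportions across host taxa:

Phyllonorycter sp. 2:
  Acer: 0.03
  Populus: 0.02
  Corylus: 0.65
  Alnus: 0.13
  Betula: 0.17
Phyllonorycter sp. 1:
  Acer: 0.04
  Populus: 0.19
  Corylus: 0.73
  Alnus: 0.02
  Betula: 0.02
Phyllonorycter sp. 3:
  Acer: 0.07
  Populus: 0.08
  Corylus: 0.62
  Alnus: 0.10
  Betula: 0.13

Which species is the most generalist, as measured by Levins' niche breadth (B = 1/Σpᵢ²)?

Phyllonorycter sp. 3

Σp_2ᵢ² = 0.03² + 0.02² + 0.65² + 0.13² + 0.17² = 0.0009 + 0.0004 + 0.4225 + 0.0169 + 0.0289 = 0.4696
B_2 = 1 / 0.4696 = 2.1295
Σp_1ᵢ² = 0.04² + 0.19² + 0.73² + 0.02² + 0.02² = 0.0016 + 0.0361 + 0.5329 + 0.0004 + 0.0004 = 0.5714
B_1 = 1 / 0.5714 = 1.7501
Σp_3ᵢ² = 0.07² + 0.08² + 0.62² + 0.10² + 0.13² = 0.0049 + 0.0064 + 0.3844 + 0.0100 + 0.0169 = 0.4226
B_3 = 1 / 0.4226 = 2.3663
Highest B → broadest niche (most generalist): Phyllonorycter sp. 3 (B = 2.37).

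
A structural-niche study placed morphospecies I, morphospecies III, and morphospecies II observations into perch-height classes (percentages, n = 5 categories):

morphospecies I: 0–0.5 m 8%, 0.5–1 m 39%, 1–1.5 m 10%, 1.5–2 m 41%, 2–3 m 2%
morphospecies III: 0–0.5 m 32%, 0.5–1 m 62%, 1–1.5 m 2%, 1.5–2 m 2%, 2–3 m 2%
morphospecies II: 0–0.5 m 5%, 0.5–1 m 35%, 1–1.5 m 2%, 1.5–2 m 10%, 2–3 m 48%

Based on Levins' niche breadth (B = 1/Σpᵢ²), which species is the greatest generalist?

morphospecies I

Convert percentages to proportions (divide by 100).
Σp_Iᵢ² = 0.08² + 0.39² + 0.10² + 0.41² + 0.02² = 0.0064 + 0.1521 + 0.0100 + 0.1681 + 0.0004 = 0.3370
B_I = 1 / 0.3370 = 2.9674
Σp_IIIᵢ² = 0.32² + 0.62² + 0.02² + 0.02² + 0.02² = 0.1024 + 0.3844 + 0.0004 + 0.0004 + 0.0004 = 0.4880
B_III = 1 / 0.4880 = 2.0492
Σp_IIᵢ² = 0.05² + 0.35² + 0.02² + 0.10² + 0.48² = 0.0025 + 0.1225 + 0.0004 + 0.0100 + 0.2304 = 0.3658
B_II = 1 / 0.3658 = 2.7337
Highest B → broadest niche (most generalist): morphospecies I (B = 2.97).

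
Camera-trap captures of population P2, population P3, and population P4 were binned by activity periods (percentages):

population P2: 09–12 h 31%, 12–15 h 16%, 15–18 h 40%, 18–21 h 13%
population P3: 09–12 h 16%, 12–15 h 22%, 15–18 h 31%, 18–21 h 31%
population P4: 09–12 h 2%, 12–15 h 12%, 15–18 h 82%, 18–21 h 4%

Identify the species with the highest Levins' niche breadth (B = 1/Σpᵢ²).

Convert percentages to proportions (divide by 100).
Σp_P2ᵢ² = 0.31² + 0.16² + 0.40² + 0.13² = 0.0961 + 0.0256 + 0.1600 + 0.0169 = 0.2986
B_P2 = 1 / 0.2986 = 3.3490
Σp_P3ᵢ² = 0.16² + 0.22² + 0.31² + 0.31² = 0.0256 + 0.0484 + 0.0961 + 0.0961 = 0.2662
B_P3 = 1 / 0.2662 = 3.7566
Σp_P4ᵢ² = 0.02² + 0.12² + 0.82² + 0.04² = 0.0004 + 0.0144 + 0.6724 + 0.0016 = 0.6888
B_P4 = 1 / 0.6888 = 1.4518
Highest B → broadest niche (most generalist): population P3 (B = 3.76).

population P3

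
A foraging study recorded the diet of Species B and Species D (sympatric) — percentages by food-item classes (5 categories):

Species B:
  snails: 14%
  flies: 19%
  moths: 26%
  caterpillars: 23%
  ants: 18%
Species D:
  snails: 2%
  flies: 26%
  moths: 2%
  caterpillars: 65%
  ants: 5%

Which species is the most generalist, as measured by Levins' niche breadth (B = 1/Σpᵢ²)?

Convert percentages to proportions (divide by 100).
Σp_Bᵢ² = 0.14² + 0.19² + 0.26² + 0.23² + 0.18² = 0.0196 + 0.0361 + 0.0676 + 0.0529 + 0.0324 = 0.2086
B_B = 1 / 0.2086 = 4.7939
Σp_Dᵢ² = 0.02² + 0.26² + 0.02² + 0.65² + 0.05² = 0.0004 + 0.0676 + 0.0004 + 0.4225 + 0.0025 = 0.4934
B_D = 1 / 0.4934 = 2.0268
Highest B → broadest niche (most generalist): Species B (B = 4.79).

Species B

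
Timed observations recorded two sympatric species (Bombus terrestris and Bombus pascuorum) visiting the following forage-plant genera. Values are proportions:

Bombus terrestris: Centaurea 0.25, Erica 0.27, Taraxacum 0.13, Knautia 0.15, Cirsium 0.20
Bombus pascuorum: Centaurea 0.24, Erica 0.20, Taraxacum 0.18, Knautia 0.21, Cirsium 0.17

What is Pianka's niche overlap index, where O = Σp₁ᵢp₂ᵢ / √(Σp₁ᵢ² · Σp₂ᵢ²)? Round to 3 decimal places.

0.972

Σ p₁ᵢp₂ᵢ = 0.0600 + 0.0540 + 0.0234 + 0.0315 + 0.0340 = 0.2029
Σp_1ᵢ² = 0.25² + 0.27² + 0.13² + 0.15² + 0.20² = 0.0625 + 0.0729 + 0.0169 + 0.0225 + 0.0400 = 0.2148
Σp_2ᵢ² = 0.24² + 0.20² + 0.18² + 0.21² + 0.17² = 0.0576 + 0.0400 + 0.0324 + 0.0441 + 0.0289 = 0.2030
O = 0.2029 / √(0.2148 × 0.2030) = 0.2029 / 0.208817 = 0.97166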